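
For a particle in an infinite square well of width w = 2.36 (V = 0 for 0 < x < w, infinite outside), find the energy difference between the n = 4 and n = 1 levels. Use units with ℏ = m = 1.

ΔE = 13.3

E_n = n²π²ℏ²/(2mw²), so ΔE = (4² − 1²) π²ℏ²/(2mw²).
ΔE = 15 × π² / (2 × 1 × 2.36²) = 13.29.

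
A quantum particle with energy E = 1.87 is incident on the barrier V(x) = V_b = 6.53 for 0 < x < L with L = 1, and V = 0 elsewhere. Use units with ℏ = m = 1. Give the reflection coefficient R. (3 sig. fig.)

R = 0.993

E < V_b: inside the barrier ψ ∝ e^{±κx} with κ = √(2m(V_b − E))/ℏ = 3.053.
κL = 3.053, sinh(κL) = 10.56.
The exact tunnelling result is T⁻¹ = 1 + V_b² sinh²(κL) / [4E(V_b − E)] = 137.5, so T = 0.00727.
R = 1 − T = 0.993.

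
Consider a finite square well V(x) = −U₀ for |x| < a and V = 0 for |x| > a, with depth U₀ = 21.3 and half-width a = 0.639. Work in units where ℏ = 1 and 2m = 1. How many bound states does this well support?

Define the well-strength parameter z₀ = (a/ℏ)√(2mU₀) = 0.639 × √(2·0.5·21.3) = 2.949.
The even/odd transcendental equations gain one root per π/2 in z₀, giving N = 1 + ⌊2z₀/π⌋ = 1 + ⌊1.877⌋ = 2.

N = 2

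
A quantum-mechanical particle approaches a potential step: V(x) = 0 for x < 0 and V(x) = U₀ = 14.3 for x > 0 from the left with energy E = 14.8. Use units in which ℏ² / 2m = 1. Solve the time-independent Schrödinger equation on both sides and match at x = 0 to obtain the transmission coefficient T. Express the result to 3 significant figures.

T = 0.525

The wavenumbers are k₁ = √(2mE)/ℏ = 3.847 on the left and k₂ = √(2m(E − U₀))/ℏ = 0.7071 on the right.
Matching ψ and ψ′ at x = 0 gives r = (k₁ − k₂)/(k₁ + k₂), so R = r² = 0.4754 and T = 1 − R = 0.5246.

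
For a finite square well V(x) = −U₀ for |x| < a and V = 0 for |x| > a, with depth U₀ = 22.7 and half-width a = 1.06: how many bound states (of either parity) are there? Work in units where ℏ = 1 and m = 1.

N = 5

Define the well-strength parameter z₀ = (a/ℏ)√(2mU₀) = 1.06 × √(2·1·22.7) = 7.142.
The even/odd transcendental equations gain one root per π/2 in z₀, giving N = 1 + ⌊2z₀/π⌋ = 1 + ⌊4.547⌋ = 5.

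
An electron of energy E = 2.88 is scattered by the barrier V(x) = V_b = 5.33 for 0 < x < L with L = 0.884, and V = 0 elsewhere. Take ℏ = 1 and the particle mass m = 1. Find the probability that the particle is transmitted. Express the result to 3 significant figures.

E < V_b: inside the barrier ψ ∝ e^{±κx} with κ = √(2m(V_b − E))/ℏ = 2.214.
κL = 1.957, sinh(κL) = 3.468.
Matching ψ, ψ′ at both faces gives T = [1 + V_b² sinh²(κL) / (4E(V_b − E))]⁻¹ = 1/13.10 = 0.0763.

T = 0.0763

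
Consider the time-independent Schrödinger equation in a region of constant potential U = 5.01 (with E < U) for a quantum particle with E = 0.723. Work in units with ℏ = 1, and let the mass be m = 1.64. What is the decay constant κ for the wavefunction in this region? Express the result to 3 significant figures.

κ = 3.75

Since E < U the TISE in this region is ψ'' = κ²ψ with κ = √(2m(U − E))/ℏ.
κ = √(2 × 1.64 × 4.287) = 3.750.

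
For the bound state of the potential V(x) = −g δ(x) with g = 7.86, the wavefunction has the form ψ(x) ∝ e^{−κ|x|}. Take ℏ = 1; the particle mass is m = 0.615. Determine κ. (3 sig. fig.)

κ = 4.83

Integrating the TISE across x = 0 gives the cusp condition ψ'(0⁺) − ψ'(0⁻) = −(2mg/ℏ²)ψ(0).
With ψ ∝ e^{−κ|x|} this yields −2κ = −2mg/ℏ², so κ = mg/ℏ² = 4.834.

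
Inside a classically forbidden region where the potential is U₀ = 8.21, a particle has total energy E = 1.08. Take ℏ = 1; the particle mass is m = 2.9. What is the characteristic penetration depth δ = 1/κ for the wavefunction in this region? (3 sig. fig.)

Since E < U₀ the TISE in this region is ψ'' = κ²ψ with κ = √(2m(U₀ − E))/ℏ.
κ = √(2 × 2.9 × 7.13) = 6.431. The penetration depth is δ = 1/κ = 0.156.

δ = 0.156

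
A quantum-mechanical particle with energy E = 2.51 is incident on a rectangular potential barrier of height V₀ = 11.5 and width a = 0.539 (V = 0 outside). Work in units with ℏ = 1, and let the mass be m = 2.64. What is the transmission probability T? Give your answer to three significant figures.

T = 0.00162

E < V₀: inside the barrier ψ ∝ e^{±κx} with κ = √(2m(V₀ − E))/ℏ = 6.890.
κa = 3.714, sinh(κa) = 20.49.
Matching ψ, ψ′ at both faces gives T = [1 + V₀² sinh²(κa) / (4E(V₀ − E))]⁻¹ = 1/616.0 = 0.00162.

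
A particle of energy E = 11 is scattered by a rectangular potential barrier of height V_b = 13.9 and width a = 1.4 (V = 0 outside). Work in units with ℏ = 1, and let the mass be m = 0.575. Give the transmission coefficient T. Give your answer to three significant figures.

E < V_b: inside the barrier ψ ∝ e^{±κx} with κ = √(2m(V_b − E))/ℏ = 1.826.
κa = 2.557, sinh(κa) = 6.408.
Matching ψ, ψ′ at both faces gives T = [1 + V_b² sinh²(κa) / (4E(V_b − E))]⁻¹ = 1/63.17 = 0.0158.

T = 0.0158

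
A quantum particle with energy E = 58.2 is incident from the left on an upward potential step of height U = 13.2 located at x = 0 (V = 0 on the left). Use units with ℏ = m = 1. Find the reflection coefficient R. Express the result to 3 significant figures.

R = 0.00412

The wavenumbers are k₁ = √(2mE)/ℏ = 10.79 on the left and k₂ = √(2m(E − U))/ℏ = 9.487 on the right.
Matching ψ and ψ′ at x = 0 gives r = (k₁ − k₂)/(k₁ + k₂), so R = r² = 0.004124 and T = 1 − R = 0.9959.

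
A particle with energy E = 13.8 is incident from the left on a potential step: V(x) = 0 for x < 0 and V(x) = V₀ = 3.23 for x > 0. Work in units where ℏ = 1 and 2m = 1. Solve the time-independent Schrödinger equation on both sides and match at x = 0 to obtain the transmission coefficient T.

T = 0.996

The wavenumbers are k₁ = √(2mE)/ℏ = 3.715 on the left and k₂ = √(2m(E − V₀))/ℏ = 3.251 on the right.
Continuity of ψ and ψ′ at the step yields the reflection amplitude r = (k₁ − k₂)/(k₁ + k₂) = 0.06656; thus R = |r|² = 0.004431, T = 0.9956.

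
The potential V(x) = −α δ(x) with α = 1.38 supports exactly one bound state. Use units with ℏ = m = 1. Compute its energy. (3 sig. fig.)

The bound state is ψ(x) = √κ e^{−κ|x|}. The derivative jump ψ'(0⁺) − ψ'(0⁻) = −(2mα/ℏ²)ψ(0) fixes κ = mα/ℏ² = 1.380.
Then E = −ℏ²κ²/(2m) = −mα²/(2ℏ²) = -0.9522.

E = -0.952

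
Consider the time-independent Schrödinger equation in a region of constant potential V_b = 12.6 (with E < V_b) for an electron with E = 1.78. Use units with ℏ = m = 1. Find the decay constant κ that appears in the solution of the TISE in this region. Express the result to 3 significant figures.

Since E < V_b the TISE in this region is ψ'' = κ²ψ with κ = √(2m(V_b − E))/ℏ.
κ = √(2 × 1 × 10.82) = 4.652.

κ = 4.65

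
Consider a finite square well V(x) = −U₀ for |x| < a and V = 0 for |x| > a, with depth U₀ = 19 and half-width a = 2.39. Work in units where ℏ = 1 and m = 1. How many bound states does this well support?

N = 10

The dimensionless depth is z₀ = a√(2mU₀)/ℏ = 2.39 × √(38.00) = 14.73.
The even/odd transcendental equations gain one root per π/2 in z₀, giving N = 1 + ⌊2z₀/π⌋ = 1 + ⌊9.379⌋ = 10.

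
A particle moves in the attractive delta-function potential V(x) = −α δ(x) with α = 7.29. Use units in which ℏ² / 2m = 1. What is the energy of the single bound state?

For x ≠ 0 the bound state is ψ ∝ e^{−κ|x|}; integrating the TISE across the delta gives the cusp condition 2κ = 2mα/ℏ², so κ = 3.645.
Then E = −ℏ²κ²/(2m) = −mα²/(2ℏ²) = -13.29.

E = -13.3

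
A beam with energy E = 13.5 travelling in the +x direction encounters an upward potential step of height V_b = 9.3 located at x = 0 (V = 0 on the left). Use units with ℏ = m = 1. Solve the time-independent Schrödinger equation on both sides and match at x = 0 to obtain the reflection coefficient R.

R = 0.0806

The wavenumbers are k₁ = √(2mE)/ℏ = 5.196 on the left and k₂ = √(2m(E − V_b))/ℏ = 2.898 on the right.
Continuity of ψ and ψ′ at the step yields the reflection amplitude r = (k₁ − k₂)/(k₁ + k₂) = 0.2839; thus R = |r|² = 0.08059, T = 0.9194.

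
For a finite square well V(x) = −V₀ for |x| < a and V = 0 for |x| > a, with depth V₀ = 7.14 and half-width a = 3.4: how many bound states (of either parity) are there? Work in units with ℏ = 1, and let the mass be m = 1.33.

Define the well-strength parameter z₀ = (a/ℏ)√(2mV₀) = 3.4 × √(2·1.33·7.14) = 14.82.
The even/odd transcendental equations gain one root per π/2 in z₀, giving N = 1 + ⌊2z₀/π⌋ = 1 + ⌊9.433⌋ = 10.

N = 10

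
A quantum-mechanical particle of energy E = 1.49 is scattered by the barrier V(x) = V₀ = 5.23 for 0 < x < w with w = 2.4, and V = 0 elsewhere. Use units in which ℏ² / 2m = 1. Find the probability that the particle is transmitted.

Since E < V₀ the interior solution is evanescent with decay constant κ = √(2m(V₀ − E))/ℏ = 1.934.
κw = 4.641, sinh(κw) = 51.84.
The exact tunnelling result is T⁻¹ = 1 + V₀² sinh²(κw) / [4E(V₀ − E)] = 3299, so T = 0.000303.

T = 0.000303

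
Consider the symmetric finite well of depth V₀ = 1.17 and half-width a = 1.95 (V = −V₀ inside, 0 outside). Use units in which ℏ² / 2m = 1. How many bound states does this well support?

The dimensionless depth is z₀ = a√(2mV₀)/ℏ = 1.95 × √(1.170) = 2.109.
A new bound state (alternating even/odd) appears each time z₀ passes a multiple of π/2, so N = ⌊2z₀/π⌋ + 1 = ⌊1.343⌋ + 1 = 2.

N = 2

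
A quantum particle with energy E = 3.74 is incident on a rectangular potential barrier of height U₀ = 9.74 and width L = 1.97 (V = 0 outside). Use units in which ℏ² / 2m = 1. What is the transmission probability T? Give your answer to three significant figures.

T = 0.000244

E < U₀: inside the barrier ψ ∝ e^{±κx} with κ = √(2m(U₀ − E))/ℏ = 2.449.
κL = 4.825, sinh(κL) = 62.32.
Matching ψ, ψ′ at both faces gives T = [1 + U₀² sinh²(κL) / (4E(U₀ − E))]⁻¹ = 1/4106 = 0.000244.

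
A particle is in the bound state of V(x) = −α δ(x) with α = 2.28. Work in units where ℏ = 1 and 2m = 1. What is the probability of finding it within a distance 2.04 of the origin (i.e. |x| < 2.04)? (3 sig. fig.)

P = 0.990

The normalised bound state is ψ = √κ e^{−κ|x|} with κ = mα/ℏ² = 1.140.
P(|x| < d) = ∫_{−d}^{d} κ e^{−2κ|x|} dx = 1 − e^{−2κd} = 1 − e^{−4.651} = 0.9904.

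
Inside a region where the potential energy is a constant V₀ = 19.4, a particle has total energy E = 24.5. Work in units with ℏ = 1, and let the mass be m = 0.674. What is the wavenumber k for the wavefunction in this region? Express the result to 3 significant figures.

k = 2.62

With E > V₀ the solution is oscillatory, ψ ∝ e^{±ikx} with k = √(2m(E − V₀))/ℏ.
k = √(2 × 0.674 × 5.1) = 2.622.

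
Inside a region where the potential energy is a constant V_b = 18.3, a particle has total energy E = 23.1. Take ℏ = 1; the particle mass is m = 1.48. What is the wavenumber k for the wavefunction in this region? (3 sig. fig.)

With E > V_b the solution is oscillatory, ψ ∝ e^{±ikx} with k = √(2m(E − V_b))/ℏ.
k = √(2 × 1.48 × 4.8) = 3.769.

k = 3.77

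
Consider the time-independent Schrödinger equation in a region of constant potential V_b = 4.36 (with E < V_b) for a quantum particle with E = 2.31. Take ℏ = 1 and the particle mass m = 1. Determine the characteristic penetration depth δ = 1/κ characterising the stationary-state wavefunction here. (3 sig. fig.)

δ = 0.494

Since E < V_b the TISE in this region is ψ'' = κ²ψ with κ = √(2m(V_b − E))/ℏ.
κ = √(2 × 1 × 2.05) = 2.025. The penetration depth is δ = 1/κ = 0.494.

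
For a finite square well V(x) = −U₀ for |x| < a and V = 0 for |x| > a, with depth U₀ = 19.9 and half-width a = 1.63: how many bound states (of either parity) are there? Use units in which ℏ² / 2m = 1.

N = 5

Define the well-strength parameter z₀ = (a/ℏ)√(2mU₀) = 1.63 × √(2·0.5·19.9) = 7.271.
A new bound state (alternating even/odd) appears each time z₀ passes a multiple of π/2, so N = ⌊2z₀/π⌋ + 1 = ⌊4.629⌋ + 1 = 5.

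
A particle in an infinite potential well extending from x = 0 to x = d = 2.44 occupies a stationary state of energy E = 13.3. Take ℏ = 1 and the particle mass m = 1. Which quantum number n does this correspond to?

From E_n = n²π²ℏ²/(2md²) invert to n = √(2md²E)/(πℏ).
n = (2.44/π) × √(2 × 1 × 13.3) = 4.006 → n = 4.

n = 4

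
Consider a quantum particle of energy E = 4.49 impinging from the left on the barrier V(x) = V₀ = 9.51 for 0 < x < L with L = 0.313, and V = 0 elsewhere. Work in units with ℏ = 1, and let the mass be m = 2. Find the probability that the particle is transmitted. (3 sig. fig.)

T = 0.215

Since E < V₀ the interior solution is evanescent with decay constant κ = √(2m(V₀ − E))/ℏ = 4.481.
κL = 1.403, sinh(κL) = 1.910.
Matching ψ, ψ′ at both faces gives T = [1 + V₀² sinh²(κL) / (4E(V₀ − E))]⁻¹ = 1/4.659 = 0.215.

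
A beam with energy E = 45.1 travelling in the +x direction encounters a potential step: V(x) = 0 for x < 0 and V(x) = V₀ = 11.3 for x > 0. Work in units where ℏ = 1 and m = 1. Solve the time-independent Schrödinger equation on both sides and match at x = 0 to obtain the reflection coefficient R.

On each side the TISE gives plane waves with k = √(2m(E − V))/ℏ: k₁ = √(2·1·45.1) = 9.497, k₂ = √(2·1·33.8) = 8.222.
Matching ψ and ψ′ at x = 0 gives r = (k₁ − k₂)/(k₁ + k₂), so R = r² = 0.005181 and T = 1 − R = 0.9948.

R = 0.00518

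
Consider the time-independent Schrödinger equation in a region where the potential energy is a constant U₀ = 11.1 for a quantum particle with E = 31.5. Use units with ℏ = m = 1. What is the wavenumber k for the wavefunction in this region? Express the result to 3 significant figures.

k = 6.39

With E > U₀ the solution is oscillatory, ψ ∝ e^{±ikx} with k = √(2m(E − U₀))/ℏ.
k = √(2 × 1 × 20.4) = 6.387.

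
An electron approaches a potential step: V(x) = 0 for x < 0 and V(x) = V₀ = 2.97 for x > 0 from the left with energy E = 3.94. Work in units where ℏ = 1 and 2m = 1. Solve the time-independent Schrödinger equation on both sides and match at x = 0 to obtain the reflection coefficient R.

The wavenumbers are k₁ = √(2mE)/ℏ = 1.985 on the left and k₂ = √(2m(E − V₀))/ℏ = 0.9849 on the right.
Matching ψ and ψ′ at x = 0 gives r = (k₁ − k₂)/(k₁ + k₂), so R = r² = 0.1134 and T = 1 − R = 0.8866.

R = 0.113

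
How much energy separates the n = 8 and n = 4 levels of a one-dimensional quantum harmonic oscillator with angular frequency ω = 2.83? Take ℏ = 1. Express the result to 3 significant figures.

ΔE = 11.3

E_n = ℏω(n + ½), so ΔE = (8 − 4) ℏω = 4 × 2.83 = 11.32.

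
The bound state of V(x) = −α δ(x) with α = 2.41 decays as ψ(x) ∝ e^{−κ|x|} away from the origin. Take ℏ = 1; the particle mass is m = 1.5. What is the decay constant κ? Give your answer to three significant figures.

κ = 3.62

Integrate −(ℏ²/2m)ψ'' − αδ(x)ψ = Eψ from −ε to +ε: the ψ'' term gives ψ'(0⁺) − ψ'(0⁻) and the δ term gives −(2mα/ℏ²)ψ(0).
With ψ ∝ e^{−κ|x|} this yields −2κ = −2mα/ℏ², so κ = mα/ℏ² = 3.615.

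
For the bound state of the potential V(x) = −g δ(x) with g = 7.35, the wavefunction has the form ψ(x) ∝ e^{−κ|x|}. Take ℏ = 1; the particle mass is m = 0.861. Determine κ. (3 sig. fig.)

κ = 6.33

Integrate −(ℏ²/2m)ψ'' − gδ(x)ψ = Eψ from −ε to +ε: the ψ'' term gives ψ'(0⁺) − ψ'(0⁻) and the δ term gives −(2mg/ℏ²)ψ(0).
With ψ ∝ e^{−κ|x|} this yields −2κ = −2mg/ℏ², so κ = mg/ℏ² = 6.328.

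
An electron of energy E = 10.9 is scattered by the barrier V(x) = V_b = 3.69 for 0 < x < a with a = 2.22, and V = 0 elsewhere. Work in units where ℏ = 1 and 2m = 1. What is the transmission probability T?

T = 0.996

E > V_b: inside the barrier k₂ = √(2m(E − V_b))/ℏ = 2.685, k₂a = 5.961.
Matching at both interfaces gives T⁻¹ = 1 + V_b² sin²(k₂a) / [4E(E − V_b)] = 1.004, hence T = 0.996.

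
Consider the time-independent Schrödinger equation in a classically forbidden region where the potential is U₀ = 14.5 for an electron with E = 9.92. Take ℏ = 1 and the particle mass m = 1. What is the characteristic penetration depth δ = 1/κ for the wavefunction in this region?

δ = 0.330

Since E < U₀ the TISE in this region is ψ'' = κ²ψ with κ = √(2m(U₀ − E))/ℏ.
κ = √(2 × 1 × 4.58) = 3.027. The penetration depth is δ = 1/κ = 0.330.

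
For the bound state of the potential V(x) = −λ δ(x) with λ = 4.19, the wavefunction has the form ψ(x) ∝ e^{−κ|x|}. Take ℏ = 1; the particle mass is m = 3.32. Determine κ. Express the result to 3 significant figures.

Integrating the TISE across x = 0 gives the cusp condition ψ'(0⁺) − ψ'(0⁻) = −(2mλ/ℏ²)ψ(0).
With ψ ∝ e^{−κ|x|} this yields −2κ = −2mλ/ℏ², so κ = mλ/ℏ² = 13.91.

κ = 13.9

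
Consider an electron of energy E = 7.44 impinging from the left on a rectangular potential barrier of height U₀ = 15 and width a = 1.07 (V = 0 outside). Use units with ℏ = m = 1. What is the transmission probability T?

T = 0.000973

E < U₀: inside the barrier ψ ∝ e^{±κx} with κ = √(2m(U₀ − E))/ℏ = 3.888.
κa = 4.161, sinh(κa) = 32.05.
The exact tunnelling result is T⁻¹ = 1 + U₀² sinh²(κa) / [4E(U₀ − E)] = 1028, so T = 0.000973.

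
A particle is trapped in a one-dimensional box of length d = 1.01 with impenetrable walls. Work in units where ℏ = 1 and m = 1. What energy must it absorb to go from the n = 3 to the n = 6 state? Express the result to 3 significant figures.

E_n = n²π²ℏ²/(2md²), so ΔE = (6² − 3²) π²ℏ²/(2md²).
ΔE = 27 × π² / (2 × 1 × 1.01²) = 130.6.

ΔE = 131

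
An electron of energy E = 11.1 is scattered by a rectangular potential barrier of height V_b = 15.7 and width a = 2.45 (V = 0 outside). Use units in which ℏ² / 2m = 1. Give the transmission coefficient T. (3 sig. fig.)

Since E < V_b the interior solution is evanescent with decay constant κ = √(2m(V_b − E))/ℏ = 2.145.
κa = 5.255, sinh(κa) = 95.73.
The exact tunnelling result is T⁻¹ = 1 + V_b² sinh²(κa) / [4E(V_b − E)] = 11060, so T = 0.0000904.

T = 0.0000904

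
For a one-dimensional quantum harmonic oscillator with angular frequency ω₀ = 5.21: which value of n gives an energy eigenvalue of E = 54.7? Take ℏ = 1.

E_n = ℏω₀(n + ½) ⇒ n = E/(ℏω₀) − ½ = 54.7/5.21 − 0.5 = 9.999 → n = 10.

n = 10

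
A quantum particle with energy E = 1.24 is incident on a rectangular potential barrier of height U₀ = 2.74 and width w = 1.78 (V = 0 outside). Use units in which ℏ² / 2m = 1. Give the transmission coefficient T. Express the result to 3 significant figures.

E < U₀: inside the barrier ψ ∝ e^{±κx} with κ = √(2m(U₀ − E))/ℏ = 1.225.
κw = 2.180, sinh(κw) = 4.367.
Matching ψ, ψ′ at both faces gives T = [1 + U₀² sinh²(κw) / (4E(U₀ − E))]⁻¹ = 1/20.24 = 0.0494.

T = 0.0494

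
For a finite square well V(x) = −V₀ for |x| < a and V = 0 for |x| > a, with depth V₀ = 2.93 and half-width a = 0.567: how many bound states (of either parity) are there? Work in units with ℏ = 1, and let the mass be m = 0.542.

N = 1

The dimensionless depth is z₀ = a√(2mV₀)/ℏ = 0.567 × √(3.176) = 1.010.
A new bound state (alternating even/odd) appears each time z₀ passes a multiple of π/2, so N = ⌊2z₀/π⌋ + 1 = ⌊0.6433⌋ + 1 = 1.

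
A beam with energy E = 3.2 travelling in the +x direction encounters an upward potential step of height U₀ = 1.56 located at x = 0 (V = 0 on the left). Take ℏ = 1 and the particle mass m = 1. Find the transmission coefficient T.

T = 0.973

The wavenumbers are k₁ = √(2mE)/ℏ = 2.530 on the left and k₂ = √(2m(E − U₀))/ℏ = 1.811 on the right.
Continuity of ψ and ψ′ at the step yields the reflection amplitude r = (k₁ − k₂)/(k₁ + k₂) = 0.1656; thus R = |r|² = 0.02742, T = 0.9726.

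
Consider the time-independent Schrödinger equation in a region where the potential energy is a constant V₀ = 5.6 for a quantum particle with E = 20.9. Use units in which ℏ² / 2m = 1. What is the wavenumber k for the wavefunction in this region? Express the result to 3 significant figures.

With E > V₀ the solution is oscillatory, ψ ∝ e^{±ikx} with k = √(2m(E − V₀))/ℏ.
k = √(2 × 0.5 × 15.3) = 3.912.

k = 3.91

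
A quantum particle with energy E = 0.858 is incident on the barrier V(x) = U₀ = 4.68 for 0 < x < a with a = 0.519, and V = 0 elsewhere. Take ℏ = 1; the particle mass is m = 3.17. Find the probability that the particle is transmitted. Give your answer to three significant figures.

T = 0.0144

Since E < U₀ the interior solution is evanescent with decay constant κ = √(2m(U₀ − E))/ℏ = 4.923.
κa = 2.555, sinh(κa) = 6.396.
The exact tunnelling result is T⁻¹ = 1 + U₀² sinh²(κa) / [4E(U₀ − E)] = 69.30, so T = 0.0144.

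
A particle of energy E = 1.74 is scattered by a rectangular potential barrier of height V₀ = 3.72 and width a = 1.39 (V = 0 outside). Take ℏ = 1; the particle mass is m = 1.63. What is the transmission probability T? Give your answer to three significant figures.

E < V₀: inside the barrier ψ ∝ e^{±κx} with κ = √(2m(V₀ − E))/ℏ = 2.541.
κa = 3.531, sinh(κa) = 17.07.
Matching ψ, ψ′ at both faces gives T = [1 + V₀² sinh²(κa) / (4E(V₀ − E))]⁻¹ = 1/293.7 = 0.00340.

T = 0.00340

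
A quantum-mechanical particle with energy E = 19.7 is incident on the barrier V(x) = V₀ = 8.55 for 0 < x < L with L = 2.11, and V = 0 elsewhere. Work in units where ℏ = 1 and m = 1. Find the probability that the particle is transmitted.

T = 0.979

Above the barrier the interior wavenumber is k₂ = √(2m(E − V₀))/ℏ = 4.722, giving phase k₂L = 9.964.
T = [1 + V₀² sin²(k₂L) / (4E(E − V₀))]⁻¹ = 1/1.022 = 0.979.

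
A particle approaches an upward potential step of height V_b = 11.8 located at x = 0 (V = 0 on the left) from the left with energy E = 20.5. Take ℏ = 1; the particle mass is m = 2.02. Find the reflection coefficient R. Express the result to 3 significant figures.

R = 0.0445

The wavenumbers are k₁ = √(2mE)/ℏ = 9.101 on the left and k₂ = √(2m(E − V_b))/ℏ = 5.929 on the right.
Matching ψ and ψ′ at x = 0 gives r = (k₁ − k₂)/(k₁ + k₂), so R = r² = 0.04454 and T = 1 − R = 0.9555.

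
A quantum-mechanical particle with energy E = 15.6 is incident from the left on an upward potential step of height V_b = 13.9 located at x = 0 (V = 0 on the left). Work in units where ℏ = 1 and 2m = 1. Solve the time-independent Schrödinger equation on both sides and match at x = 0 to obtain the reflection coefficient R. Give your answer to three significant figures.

The wavenumbers are k₁ = √(2mE)/ℏ = 3.950 on the left and k₂ = √(2m(E − V_b))/ℏ = 1.304 on the right.
Matching ψ and ψ′ at x = 0 gives r = (k₁ − k₂)/(k₁ + k₂), so R = r² = 0.2536 and T = 1 − R = 0.7464.

R = 0.254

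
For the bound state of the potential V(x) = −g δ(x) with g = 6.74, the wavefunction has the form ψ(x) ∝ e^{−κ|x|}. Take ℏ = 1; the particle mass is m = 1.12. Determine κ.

Integrating the TISE across x = 0 gives the cusp condition ψ'(0⁺) − ψ'(0⁻) = −(2mg/ℏ²)ψ(0).
With ψ ∝ e^{−κ|x|} this yields −2κ = −2mg/ℏ², so κ = mg/ℏ² = 7.549.

κ = 7.55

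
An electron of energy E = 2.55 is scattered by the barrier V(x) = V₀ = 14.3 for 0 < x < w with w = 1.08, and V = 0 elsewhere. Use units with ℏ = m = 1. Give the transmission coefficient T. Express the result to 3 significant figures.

T = 0.0000665

E < V₀: inside the barrier ψ ∝ e^{±κx} with κ = √(2m(V₀ − E))/ℏ = 4.848.
κw = 5.235, sinh(κw) = 93.91.
The exact tunnelling result is T⁻¹ = 1 + V₀² sinh²(κw) / [4E(V₀ − E)] = 15050, so T = 0.0000665.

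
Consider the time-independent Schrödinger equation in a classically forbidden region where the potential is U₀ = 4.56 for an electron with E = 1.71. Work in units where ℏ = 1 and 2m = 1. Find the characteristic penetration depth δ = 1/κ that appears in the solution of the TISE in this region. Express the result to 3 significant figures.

Since E < U₀ the TISE in this region is ψ'' = κ²ψ with κ = √(2m(U₀ − E))/ℏ.
κ = √(2 × 0.5 × 2.85) = 1.688. The penetration depth is δ = 1/κ = 0.592.

δ = 0.592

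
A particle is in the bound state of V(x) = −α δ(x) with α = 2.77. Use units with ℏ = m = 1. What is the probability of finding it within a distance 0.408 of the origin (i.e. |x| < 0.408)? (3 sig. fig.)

P = 0.896

The normalised bound state is ψ = √κ e^{−κ|x|} with κ = mα/ℏ² = 2.770.
P(|x| < d) = ∫_{−d}^{d} κ e^{−2κ|x|} dx = 1 − e^{−2κd} = 1 − e^{−2.260} = 0.8957.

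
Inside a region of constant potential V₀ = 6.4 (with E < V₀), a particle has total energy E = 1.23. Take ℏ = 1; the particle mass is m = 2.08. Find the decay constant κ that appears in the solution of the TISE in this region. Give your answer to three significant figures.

κ = 4.64

Since E < V₀ the TISE in this region is ψ'' = κ²ψ with κ = √(2m(V₀ − E))/ℏ.
κ = √(2 × 2.08 × 5.17) = 4.638.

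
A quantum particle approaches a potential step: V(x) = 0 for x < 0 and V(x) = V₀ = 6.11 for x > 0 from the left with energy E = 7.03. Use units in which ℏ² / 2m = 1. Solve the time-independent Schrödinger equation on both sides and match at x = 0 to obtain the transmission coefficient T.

On each side the TISE gives plane waves with k = √(2m(E − V))/ℏ: k₁ = √(2·½·7.03) = 2.651, k₂ = √(2·½·0.92) = 0.9592.
Continuity of ψ and ψ′ at the step yields the reflection amplitude r = (k₁ − k₂)/(k₁ + k₂) = 0.4687; thus R = |r|² = 0.2197, T = 0.7803.

T = 0.780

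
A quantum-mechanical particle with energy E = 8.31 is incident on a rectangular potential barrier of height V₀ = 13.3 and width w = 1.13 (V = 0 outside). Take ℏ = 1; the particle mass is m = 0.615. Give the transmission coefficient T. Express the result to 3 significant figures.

Since E < V₀ the interior solution is evanescent with decay constant κ = √(2m(V₀ − E))/ℏ = 2.477.
κw = 2.800, sinh(κw) = 8.188.
Matching ψ, ψ′ at both faces gives T = [1 + V₀² sinh²(κw) / (4E(V₀ − E))]⁻¹ = 1/72.50 = 0.0138.

T = 0.0138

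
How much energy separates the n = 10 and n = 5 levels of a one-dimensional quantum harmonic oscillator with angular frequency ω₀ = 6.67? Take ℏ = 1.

E_n = ℏω₀(n + ½), so ΔE = (10 − 5) ℏω₀ = 5 × 6.67 = 33.35.

ΔE = 33.4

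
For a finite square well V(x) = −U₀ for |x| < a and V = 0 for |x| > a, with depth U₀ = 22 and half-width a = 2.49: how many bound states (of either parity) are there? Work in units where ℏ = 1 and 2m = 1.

N = 8

The dimensionless depth is z₀ = a√(2mU₀)/ℏ = 2.49 × √(22.00) = 11.68.
A new bound state (alternating even/odd) appears each time z₀ passes a multiple of π/2, so N = ⌊2z₀/π⌋ + 1 = ⌊7.435⌋ + 1 = 8.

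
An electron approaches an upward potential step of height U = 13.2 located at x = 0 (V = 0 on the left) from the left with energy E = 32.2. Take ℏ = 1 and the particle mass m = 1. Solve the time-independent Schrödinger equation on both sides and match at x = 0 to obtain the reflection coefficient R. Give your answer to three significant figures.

R = 0.0172

On each side the TISE gives plane waves with k = √(2m(E − V))/ℏ: k₁ = √(2·1·32.2) = 8.025, k₂ = √(2·1·19) = 6.164.
Continuity of ψ and ψ′ at the step yields the reflection amplitude r = (k₁ − k₂)/(k₁ + k₂) = 0.1311; thus R = |r|² = 0.01719, T = 0.9828.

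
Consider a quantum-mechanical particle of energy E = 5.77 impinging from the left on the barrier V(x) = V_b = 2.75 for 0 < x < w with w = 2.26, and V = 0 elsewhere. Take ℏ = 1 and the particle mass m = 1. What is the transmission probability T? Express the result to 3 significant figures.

E > V_b: inside the barrier k₂ = √(2m(E − V_b))/ℏ = 2.458, k₂w = 5.554.
T = [1 + V_b² sin²(k₂w) / (4E(E − V_b))]⁻¹ = 1/1.048 = 0.954.

T = 0.954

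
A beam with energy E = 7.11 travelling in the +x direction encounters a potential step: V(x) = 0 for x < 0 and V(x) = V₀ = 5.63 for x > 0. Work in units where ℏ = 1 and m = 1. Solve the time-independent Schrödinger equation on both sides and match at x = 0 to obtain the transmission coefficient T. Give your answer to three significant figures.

T = 0.861

The wavenumbers are k₁ = √(2mE)/ℏ = 3.771 on the left and k₂ = √(2m(E − V₀))/ℏ = 1.720 on the right.
Matching ψ and ψ′ at x = 0 gives r = (k₁ − k₂)/(k₁ + k₂), so R = r² = 0.1394 and T = 1 − R = 0.8606.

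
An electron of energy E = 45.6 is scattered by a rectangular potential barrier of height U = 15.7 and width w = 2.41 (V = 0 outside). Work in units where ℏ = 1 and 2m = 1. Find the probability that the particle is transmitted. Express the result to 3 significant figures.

T = 0.985

E > U: inside the barrier k₂ = √(2m(E − U))/ℏ = 5.468, k₂w = 13.18.
T = [1 + U² sin²(k₂w) / (4E(E − U))]⁻¹ = 1/1.015 = 0.985.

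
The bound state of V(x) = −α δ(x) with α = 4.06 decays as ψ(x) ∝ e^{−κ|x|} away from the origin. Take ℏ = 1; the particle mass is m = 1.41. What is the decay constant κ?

Integrating the TISE across x = 0 gives the cusp condition ψ'(0⁺) − ψ'(0⁻) = −(2mα/ℏ²)ψ(0).
With ψ ∝ e^{−κ|x|} this yields −2κ = −2mα/ℏ², so κ = mα/ℏ² = 5.725.

κ = 5.72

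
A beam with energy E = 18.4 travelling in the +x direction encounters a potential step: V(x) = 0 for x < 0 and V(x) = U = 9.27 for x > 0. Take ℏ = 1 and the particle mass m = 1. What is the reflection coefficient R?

The wavenumbers are k₁ = √(2mE)/ℏ = 6.066 on the left and k₂ = √(2m(E − U))/ℏ = 4.273 on the right.
Matching ψ and ψ′ at x = 0 gives r = (k₁ − k₂)/(k₁ + k₂), so R = r² = 0.03008 and T = 1 − R = 0.9699.

R = 0.0301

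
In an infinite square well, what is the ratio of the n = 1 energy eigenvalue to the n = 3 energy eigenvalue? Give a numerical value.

E_n = n²π²ℏ²/(2mL²) so the ratio is n₂²/n₁² = 1/9 = 0.111111.

0.111111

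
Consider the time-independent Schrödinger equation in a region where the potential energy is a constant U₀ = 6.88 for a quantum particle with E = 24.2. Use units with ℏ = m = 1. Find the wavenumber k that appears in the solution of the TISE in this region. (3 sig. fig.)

k = 5.89

With E > U₀ the solution is oscillatory, ψ ∝ e^{±ikx} with k = √(2m(E − U₀))/ℏ.
k = √(2 × 1 × 17.32) = 5.886.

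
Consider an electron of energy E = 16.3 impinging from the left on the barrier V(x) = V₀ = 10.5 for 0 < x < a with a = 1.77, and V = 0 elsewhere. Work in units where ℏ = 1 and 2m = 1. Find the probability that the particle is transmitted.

Above the barrier the interior wavenumber is k₂ = √(2m(E − V₀))/ℏ = 2.408, giving phase k₂a = 4.263.
T = [1 + V₀² sin²(k₂a) / (4E(E − V₀))]⁻¹ = 1/1.236 = 0.809.

T = 0.809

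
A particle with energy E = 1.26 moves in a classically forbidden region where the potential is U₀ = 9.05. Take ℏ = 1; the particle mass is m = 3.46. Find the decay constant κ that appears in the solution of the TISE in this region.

Since E < U₀ the TISE in this region is ψ'' = κ²ψ with κ = √(2m(U₀ − E))/ℏ.
κ = √(2 × 3.46 × 7.79) = 7.342.

κ = 7.34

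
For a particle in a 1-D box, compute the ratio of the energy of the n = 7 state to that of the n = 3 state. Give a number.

E_n = n²π²ℏ²/(2mL²) so the ratio is n₂²/n₁² = 49/9 = 5.44444.

5.44444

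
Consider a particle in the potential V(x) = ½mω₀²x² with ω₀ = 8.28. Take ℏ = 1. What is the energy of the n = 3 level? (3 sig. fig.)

E = 29.0

The oscillator eigenvalues are E_n = ℏω₀(n + ½), so E_3 = 8.28 × 3.5 = 28.98.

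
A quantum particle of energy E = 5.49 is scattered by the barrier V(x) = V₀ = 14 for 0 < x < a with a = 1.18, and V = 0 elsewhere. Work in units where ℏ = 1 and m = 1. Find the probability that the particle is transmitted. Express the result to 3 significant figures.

T = 0.000225

E < V₀: inside the barrier ψ ∝ e^{±κx} with κ = √(2m(V₀ − E))/ℏ = 4.126.
κa = 4.868, sinh(κa) = 65.03.
The exact tunnelling result is T⁻¹ = 1 + V₀² sinh²(κa) / [4E(V₀ − E)] = 4437, so T = 0.000225.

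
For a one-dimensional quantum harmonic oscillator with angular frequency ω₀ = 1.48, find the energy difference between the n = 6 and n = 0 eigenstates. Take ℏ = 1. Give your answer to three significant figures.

E_n = ℏω₀(n + ½), so ΔE = (6 − 0) ℏω₀ = 6 × 1.48 = 8.880.

ΔE = 8.88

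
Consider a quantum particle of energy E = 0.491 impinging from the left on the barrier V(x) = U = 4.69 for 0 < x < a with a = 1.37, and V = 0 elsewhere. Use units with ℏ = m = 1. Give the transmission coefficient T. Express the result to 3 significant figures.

Since E < U the interior solution is evanescent with decay constant κ = √(2m(U − E))/ℏ = 2.898.
κa = 3.970, sinh(κa) = 26.49.
Matching ψ, ψ′ at both faces gives T = [1 + U² sinh²(κa) / (4E(U − E))]⁻¹ = 1/1872 = 0.000534.

T = 0.000534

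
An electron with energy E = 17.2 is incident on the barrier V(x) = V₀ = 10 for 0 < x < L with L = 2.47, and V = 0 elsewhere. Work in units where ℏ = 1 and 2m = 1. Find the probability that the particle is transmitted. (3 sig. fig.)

T = 0.977

E > V₀: inside the barrier k₂ = √(2m(E − V₀))/ℏ = 2.683, k₂L = 6.628.
Matching at both interfaces gives T⁻¹ = 1 + V₀² sin²(k₂L) / [4E(E − V₀)] = 1.023, hence T = 0.977.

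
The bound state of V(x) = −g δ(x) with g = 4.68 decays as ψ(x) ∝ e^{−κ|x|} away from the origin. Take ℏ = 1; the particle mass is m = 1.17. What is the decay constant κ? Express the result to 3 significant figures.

Integrate −(ℏ²/2m)ψ'' − gδ(x)ψ = Eψ from −ε to +ε: the ψ'' term gives ψ'(0⁺) − ψ'(0⁻) and the δ term gives −(2mg/ℏ²)ψ(0).
With ψ ∝ e^{−κ|x|} this yields −2κ = −2mg/ℏ², so κ = mg/ℏ² = 5.476.

κ = 5.48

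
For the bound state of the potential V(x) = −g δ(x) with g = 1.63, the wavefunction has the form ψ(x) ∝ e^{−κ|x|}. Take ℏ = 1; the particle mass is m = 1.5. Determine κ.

κ = 2.45

Integrating the TISE across x = 0 gives the cusp condition ψ'(0⁺) − ψ'(0⁻) = −(2mg/ℏ²)ψ(0).
With ψ ∝ e^{−κ|x|} this yields −2κ = −2mg/ℏ², so κ = mg/ℏ² = 2.445.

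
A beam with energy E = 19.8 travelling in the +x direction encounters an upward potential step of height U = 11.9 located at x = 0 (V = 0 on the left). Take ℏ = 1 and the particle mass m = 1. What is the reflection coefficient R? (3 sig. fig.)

R = 0.0510

The wavenumbers are k₁ = √(2mE)/ℏ = 6.293 on the left and k₂ = √(2m(E − U))/ℏ = 3.975 on the right.
Matching ψ and ψ′ at x = 0 gives r = (k₁ − k₂)/(k₁ + k₂), so R = r² = 0.05096 and T = 1 − R = 0.9490.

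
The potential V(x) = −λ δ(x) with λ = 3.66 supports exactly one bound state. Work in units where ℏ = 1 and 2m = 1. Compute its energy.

For x ≠ 0 the bound state is ψ ∝ e^{−κ|x|}; integrating the TISE across the delta gives the cusp condition 2κ = 2mλ/ℏ², so κ = 1.830.
Then E = −ℏ²κ²/(2m) = −mλ²/(2ℏ²) = -3.349.

E = -3.35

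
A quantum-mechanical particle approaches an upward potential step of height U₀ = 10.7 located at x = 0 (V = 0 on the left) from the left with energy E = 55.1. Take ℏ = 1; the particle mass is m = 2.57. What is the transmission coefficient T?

The wavenumbers are k₁ = √(2mE)/ℏ = 16.83 on the left and k₂ = √(2m(E − U₀))/ℏ = 15.11 on the right.
Continuity of ψ and ψ′ at the step yields the reflection amplitude r = (k₁ − k₂)/(k₁ + k₂) = 0.05393; thus R = |r|² = 0.002908, T = 0.9971.

T = 0.997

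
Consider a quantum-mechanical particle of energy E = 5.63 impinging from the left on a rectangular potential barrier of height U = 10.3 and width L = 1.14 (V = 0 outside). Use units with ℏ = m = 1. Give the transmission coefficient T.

Since E < U the interior solution is evanescent with decay constant κ = √(2m(U − E))/ℏ = 3.056.
κL = 3.484, sinh(κL) = 16.28.
Matching ψ, ψ′ at both faces gives T = [1 + U² sinh²(κL) / (4E(U − E))]⁻¹ = 1/268.3 = 0.00373.

T = 0.00373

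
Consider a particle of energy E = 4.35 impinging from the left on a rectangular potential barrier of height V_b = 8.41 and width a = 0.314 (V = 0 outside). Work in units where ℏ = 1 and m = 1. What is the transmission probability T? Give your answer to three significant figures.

E < V_b: inside the barrier ψ ∝ e^{±κx} with κ = √(2m(V_b − E))/ℏ = 2.850.
κa = 0.8948, sinh(κa) = 1.019.
The exact tunnelling result is T⁻¹ = 1 + V_b² sinh²(κa) / [4E(V_b − E)] = 2.040, so T = 0.490.

T = 0.490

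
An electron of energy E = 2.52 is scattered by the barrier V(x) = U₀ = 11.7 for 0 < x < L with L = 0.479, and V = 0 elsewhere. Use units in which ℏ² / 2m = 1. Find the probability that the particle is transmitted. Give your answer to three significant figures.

E < U₀: inside the barrier ψ ∝ e^{±κx} with κ = √(2m(U₀ − E))/ℏ = 3.030.
κL = 1.451, sinh(κL) = 2.017.
Matching ψ, ψ′ at both faces gives T = [1 + U₀² sinh²(κL) / (4E(U₀ − E))]⁻¹ = 1/7.020 = 0.142.

T = 0.142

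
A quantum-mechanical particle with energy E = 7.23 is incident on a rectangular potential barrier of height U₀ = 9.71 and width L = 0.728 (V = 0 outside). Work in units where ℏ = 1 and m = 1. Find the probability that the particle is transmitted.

T = 0.114

E < U₀: inside the barrier ψ ∝ e^{±κx} with κ = √(2m(U₀ − E))/ℏ = 2.227.
κL = 1.621, sinh(κL) = 2.431.
Matching ψ, ψ′ at both faces gives T = [1 + U₀² sinh²(κL) / (4E(U₀ − E))]⁻¹ = 1/8.770 = 0.114.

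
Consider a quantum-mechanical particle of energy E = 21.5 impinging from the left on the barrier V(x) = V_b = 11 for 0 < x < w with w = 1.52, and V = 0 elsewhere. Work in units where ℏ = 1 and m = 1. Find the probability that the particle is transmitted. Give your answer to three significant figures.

T = 0.949

E > V_b: inside the barrier k₂ = √(2m(E − V_b))/ℏ = 4.583, k₂w = 6.966.
T = [1 + V_b² sin²(k₂w) / (4E(E − V_b))]⁻¹ = 1/1.053 = 0.949.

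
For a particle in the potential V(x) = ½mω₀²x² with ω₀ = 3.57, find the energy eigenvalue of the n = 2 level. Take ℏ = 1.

The oscillator eigenvalues are E_n = ℏω₀(n + ½), so E_2 = 3.57 × 2.5 = 8.925.

E = 8.93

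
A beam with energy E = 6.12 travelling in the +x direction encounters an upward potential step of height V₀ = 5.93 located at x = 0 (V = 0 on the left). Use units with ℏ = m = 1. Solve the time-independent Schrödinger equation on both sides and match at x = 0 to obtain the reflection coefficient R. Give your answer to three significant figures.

On each side the TISE gives plane waves with k = √(2m(E − V))/ℏ: k₁ = √(2·1·6.12) = 3.499, k₂ = √(2·1·0.19) = 0.6164.
Continuity of ψ and ψ′ at the step yields the reflection amplitude r = (k₁ − k₂)/(k₁ + k₂) = 0.7004; thus R = |r|² = 0.4906, T = 0.5094.

R = 0.491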